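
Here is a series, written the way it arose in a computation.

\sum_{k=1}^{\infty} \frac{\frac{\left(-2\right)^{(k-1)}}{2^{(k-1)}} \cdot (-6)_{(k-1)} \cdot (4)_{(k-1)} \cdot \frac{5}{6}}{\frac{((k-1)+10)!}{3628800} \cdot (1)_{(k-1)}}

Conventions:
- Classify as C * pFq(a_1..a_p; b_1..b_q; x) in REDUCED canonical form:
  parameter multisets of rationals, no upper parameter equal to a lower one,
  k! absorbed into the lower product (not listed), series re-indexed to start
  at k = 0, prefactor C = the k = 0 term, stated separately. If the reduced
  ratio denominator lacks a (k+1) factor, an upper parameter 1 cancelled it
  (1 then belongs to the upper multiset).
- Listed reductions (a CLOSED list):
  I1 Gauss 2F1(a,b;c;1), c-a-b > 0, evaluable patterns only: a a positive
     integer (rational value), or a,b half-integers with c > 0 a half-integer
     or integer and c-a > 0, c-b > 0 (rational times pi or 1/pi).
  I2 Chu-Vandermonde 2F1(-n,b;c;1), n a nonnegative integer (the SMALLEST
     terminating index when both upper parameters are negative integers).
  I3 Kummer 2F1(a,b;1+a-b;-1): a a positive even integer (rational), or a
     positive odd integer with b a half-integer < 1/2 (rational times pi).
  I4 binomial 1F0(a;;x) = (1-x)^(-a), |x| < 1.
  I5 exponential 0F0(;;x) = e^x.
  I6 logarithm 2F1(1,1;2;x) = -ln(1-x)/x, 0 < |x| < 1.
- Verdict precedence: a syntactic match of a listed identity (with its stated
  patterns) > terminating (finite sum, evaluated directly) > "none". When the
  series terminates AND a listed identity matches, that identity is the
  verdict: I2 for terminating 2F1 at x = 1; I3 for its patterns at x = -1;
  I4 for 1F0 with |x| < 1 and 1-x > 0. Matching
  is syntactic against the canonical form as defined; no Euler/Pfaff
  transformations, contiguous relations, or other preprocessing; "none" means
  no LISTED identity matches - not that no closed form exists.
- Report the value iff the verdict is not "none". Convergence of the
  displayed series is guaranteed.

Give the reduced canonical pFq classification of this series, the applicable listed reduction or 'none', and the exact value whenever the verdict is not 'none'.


Canonical form: C = \frac{5}{6} times 2F1 with upper {-6, 4}, lower {11}, x = -1. Verdict: Kummer (I3) applies (x = -1; c = 11 equals 1+a-b for upper {-6, 4}: listed pattern). Hence: \frac{25}{4}.

The tell: with t_0 = \frac{5}{6}, the denominator's factorial ratio (C = 5/6, x = -1) is a lower Pochhammer.
Ratio: r(k) = -1 * (k-6) (k+4) / [(k+11) (k+1)] - poly over poly, x = -1 from leading terms; C = \frac{5}{6} at k = 0.


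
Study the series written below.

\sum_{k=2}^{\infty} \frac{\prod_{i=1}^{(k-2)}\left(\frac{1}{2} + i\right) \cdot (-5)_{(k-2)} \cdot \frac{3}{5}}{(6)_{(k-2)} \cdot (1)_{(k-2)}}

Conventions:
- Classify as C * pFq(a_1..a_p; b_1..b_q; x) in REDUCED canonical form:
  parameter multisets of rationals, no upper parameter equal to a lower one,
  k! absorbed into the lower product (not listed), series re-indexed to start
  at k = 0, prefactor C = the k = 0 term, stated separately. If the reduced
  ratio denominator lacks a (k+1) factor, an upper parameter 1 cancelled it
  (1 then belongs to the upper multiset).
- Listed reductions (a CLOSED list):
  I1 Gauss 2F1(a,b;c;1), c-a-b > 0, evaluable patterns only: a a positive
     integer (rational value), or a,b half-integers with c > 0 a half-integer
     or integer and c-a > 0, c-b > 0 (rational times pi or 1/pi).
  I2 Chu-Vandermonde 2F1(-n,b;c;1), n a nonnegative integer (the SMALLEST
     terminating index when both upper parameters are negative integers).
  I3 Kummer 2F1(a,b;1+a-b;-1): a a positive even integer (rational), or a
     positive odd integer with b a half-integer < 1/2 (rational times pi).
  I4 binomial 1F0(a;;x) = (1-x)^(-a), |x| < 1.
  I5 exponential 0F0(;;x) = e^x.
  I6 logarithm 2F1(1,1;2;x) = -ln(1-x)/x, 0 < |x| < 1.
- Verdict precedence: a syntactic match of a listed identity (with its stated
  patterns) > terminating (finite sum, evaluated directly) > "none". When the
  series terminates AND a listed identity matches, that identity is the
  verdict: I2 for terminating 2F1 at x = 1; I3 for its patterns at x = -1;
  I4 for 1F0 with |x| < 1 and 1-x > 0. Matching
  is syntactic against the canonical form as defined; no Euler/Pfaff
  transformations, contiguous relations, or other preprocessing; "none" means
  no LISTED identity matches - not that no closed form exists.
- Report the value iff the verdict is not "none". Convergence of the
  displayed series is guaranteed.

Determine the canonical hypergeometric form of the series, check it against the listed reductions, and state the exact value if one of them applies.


The series (x = 1) is 2F1: upper {-5, \frac{3}{2}}, lower {6}, prefactor \frac{3}{5}. Verdict: Chu-Vandermonde (I2) matches (terminating 2F1 at x = 1 with n = 5, b = 3/2, c = 6). Sum: \frac{7293}{35840}.

Structural cue: x = 1 and the running product (C = 3/5) telescopes to a rising factorial.
Consecutive-term ratio: r(k) = 1 * (k-5) (k+\frac{3}{2}) / [(k+6) (k+1)] - poly over poly, x = 1 from leading terms; C = \frac{3}{5} at k = 0.


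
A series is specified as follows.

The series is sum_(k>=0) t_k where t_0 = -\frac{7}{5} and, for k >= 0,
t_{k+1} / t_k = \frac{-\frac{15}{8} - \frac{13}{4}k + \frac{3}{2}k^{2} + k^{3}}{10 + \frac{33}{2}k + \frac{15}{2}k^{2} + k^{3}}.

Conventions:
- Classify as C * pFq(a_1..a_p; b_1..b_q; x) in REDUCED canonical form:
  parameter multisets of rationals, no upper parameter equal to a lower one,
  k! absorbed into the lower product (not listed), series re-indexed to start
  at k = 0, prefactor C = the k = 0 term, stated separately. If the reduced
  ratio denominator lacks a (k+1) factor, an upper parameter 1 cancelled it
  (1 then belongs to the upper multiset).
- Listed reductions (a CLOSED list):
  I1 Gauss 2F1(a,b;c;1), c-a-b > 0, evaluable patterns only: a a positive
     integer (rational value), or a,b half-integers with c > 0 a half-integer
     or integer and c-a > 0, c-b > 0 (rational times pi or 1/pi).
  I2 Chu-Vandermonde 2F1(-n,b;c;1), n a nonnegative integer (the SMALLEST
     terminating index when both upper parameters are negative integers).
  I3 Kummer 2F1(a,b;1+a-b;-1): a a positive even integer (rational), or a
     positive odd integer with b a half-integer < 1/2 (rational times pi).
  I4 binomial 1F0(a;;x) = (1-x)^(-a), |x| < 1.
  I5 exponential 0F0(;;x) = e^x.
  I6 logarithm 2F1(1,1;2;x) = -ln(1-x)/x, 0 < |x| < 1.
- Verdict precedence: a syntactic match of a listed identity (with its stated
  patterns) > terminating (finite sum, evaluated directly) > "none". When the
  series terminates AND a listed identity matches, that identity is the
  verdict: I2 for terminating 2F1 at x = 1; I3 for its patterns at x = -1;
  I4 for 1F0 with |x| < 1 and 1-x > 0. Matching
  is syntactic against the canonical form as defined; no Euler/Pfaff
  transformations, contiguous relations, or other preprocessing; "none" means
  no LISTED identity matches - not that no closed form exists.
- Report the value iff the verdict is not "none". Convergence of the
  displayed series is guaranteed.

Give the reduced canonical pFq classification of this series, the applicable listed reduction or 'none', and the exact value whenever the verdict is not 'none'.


Classification (C = -\frac{7}{5}): 2F1 with upper {-\frac{3}{2}, \frac{1}{2}}, lower {4}, argument x = 1. Verdict: Gauss (I1, half-integer pattern) applies (x = 1; upper {-\frac{3}{2}, \frac{1}{2}} half-integers, c = 4 in the evaluable pattern). Value: \left(-\frac{4096}{1125}\right) / \pi.

Key step: x = 1 and the parameter 5/2 appears in both the upper and lower lists and cancels.
Consecutive-term ratio: r(k) = 1 * (k-\frac{3}{2}) (k+\frac{1}{2}) / [(k+4) (k+1)] - rational in k, leading ratio 1; with t_0 = -\frac{7}{5}, classification follows.


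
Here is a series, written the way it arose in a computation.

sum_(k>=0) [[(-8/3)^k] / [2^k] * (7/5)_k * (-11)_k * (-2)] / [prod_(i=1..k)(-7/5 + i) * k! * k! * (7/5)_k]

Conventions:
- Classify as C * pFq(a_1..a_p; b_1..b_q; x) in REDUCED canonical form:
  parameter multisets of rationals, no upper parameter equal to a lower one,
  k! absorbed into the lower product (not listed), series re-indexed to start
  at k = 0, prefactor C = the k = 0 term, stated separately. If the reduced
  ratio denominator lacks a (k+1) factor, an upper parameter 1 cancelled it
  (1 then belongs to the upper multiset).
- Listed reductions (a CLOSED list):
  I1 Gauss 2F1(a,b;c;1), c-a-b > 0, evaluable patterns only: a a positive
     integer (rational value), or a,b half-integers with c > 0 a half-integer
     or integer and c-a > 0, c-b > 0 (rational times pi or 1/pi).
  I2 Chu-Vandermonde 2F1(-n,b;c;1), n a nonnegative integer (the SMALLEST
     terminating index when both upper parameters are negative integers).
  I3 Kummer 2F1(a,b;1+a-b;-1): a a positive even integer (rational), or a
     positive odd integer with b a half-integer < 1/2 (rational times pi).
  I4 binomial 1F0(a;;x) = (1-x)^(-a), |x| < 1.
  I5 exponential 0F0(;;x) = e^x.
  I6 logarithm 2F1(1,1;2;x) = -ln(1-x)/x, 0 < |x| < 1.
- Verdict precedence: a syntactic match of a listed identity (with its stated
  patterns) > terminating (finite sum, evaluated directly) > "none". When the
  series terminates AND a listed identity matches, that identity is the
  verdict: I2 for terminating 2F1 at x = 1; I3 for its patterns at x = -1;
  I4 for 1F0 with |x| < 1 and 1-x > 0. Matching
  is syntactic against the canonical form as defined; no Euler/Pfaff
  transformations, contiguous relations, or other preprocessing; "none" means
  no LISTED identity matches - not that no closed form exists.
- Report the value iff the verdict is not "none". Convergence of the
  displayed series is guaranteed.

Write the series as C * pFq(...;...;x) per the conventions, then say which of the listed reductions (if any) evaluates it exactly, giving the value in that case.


This is -2 * 1F2(-11; -2/5, 1; -4/3) in reduced canonical form. Verdict: terminating - upper -11 stops the sum at k = 11; the 12 terms are added exactly. Exact value: 355361527875249506482/388469062311923439.

Key step: x = (-4/3) and the parameter 7/5 appears in both the upper and lower lists and cancels.
Consecutive-term ratio: r(k) = (-4/3) * (k-11) / [(k-2/5) (k+1) (k+1)] - rational in k. x = (-4/3); t_0 = -2; negate the roots.


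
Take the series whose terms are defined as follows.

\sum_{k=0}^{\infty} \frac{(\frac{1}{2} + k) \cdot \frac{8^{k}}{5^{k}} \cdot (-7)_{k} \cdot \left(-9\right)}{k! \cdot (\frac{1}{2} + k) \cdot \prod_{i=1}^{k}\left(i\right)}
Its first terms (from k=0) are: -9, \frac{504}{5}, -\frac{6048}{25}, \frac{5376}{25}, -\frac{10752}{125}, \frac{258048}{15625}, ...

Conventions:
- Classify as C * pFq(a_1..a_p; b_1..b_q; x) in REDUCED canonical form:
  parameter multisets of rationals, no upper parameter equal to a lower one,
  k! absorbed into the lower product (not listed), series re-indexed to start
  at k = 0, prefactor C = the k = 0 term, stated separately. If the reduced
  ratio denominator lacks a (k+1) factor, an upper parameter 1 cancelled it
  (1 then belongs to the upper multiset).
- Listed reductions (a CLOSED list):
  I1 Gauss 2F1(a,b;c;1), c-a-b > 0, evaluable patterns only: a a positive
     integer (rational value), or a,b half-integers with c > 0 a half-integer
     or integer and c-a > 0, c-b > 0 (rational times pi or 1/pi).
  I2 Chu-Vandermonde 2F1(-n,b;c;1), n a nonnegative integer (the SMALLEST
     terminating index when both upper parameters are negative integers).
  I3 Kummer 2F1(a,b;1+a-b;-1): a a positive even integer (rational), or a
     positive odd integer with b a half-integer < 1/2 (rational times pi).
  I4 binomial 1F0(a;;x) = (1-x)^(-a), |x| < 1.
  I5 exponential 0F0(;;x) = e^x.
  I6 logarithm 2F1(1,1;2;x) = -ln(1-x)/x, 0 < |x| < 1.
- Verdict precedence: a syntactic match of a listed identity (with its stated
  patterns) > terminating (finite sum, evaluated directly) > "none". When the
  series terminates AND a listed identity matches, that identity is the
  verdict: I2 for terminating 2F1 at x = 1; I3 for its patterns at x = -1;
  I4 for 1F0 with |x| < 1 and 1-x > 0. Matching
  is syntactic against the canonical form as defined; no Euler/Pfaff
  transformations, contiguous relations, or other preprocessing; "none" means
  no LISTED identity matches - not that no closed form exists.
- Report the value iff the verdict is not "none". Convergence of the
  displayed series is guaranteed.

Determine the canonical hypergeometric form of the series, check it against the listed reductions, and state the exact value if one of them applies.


The tell: from the first term -9: the two geometric factors (C = -9) combine into one argument.
Consecutive-term ratio: r(k) = \frac{8}{5} * (k-7) / [(k+1) (k+1)] - rational; roots negated = parameters, x = \frac{8}{5}, C = -9.

Prefactor -9, argument \frac{8}{5}: 1F1 with upper {-7} over lower {1}. Verdict: terminating at k = 7: the factor (-7)_k kills every later term; summing the 8 survivors is exact. Its exact value is -\frac{16408983}{2734375}.


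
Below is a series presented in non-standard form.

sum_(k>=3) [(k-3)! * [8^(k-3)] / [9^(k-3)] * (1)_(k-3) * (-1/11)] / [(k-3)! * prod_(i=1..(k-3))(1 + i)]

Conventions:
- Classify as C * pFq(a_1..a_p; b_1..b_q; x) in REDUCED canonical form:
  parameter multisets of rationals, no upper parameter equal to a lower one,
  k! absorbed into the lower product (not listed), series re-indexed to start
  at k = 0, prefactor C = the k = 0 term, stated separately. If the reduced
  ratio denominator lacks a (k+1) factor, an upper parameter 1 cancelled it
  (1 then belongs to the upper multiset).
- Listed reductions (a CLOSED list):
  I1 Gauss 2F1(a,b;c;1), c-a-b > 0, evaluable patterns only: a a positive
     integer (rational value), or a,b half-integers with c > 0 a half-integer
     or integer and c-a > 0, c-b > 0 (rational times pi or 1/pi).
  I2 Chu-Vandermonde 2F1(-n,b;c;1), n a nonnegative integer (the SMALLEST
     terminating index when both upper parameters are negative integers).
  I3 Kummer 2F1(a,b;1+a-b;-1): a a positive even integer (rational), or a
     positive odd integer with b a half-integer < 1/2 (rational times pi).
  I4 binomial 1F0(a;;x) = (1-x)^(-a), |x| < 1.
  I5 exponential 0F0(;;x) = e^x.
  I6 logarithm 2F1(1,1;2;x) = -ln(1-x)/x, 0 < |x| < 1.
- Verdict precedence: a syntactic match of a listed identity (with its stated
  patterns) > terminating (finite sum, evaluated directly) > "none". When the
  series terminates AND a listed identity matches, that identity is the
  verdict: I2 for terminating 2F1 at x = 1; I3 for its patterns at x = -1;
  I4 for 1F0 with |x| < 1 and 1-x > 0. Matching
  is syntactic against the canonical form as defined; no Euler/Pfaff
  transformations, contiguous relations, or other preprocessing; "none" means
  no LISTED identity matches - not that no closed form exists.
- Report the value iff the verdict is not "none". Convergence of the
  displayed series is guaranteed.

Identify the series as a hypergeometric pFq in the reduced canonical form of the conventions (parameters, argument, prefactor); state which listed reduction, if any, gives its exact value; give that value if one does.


Prefactor -1/11, argument 8/9: 2F1 with upper {1, 1} over lower {2}. Verdict: the I6 logarithm reduction matches (the logarithm: parameters (1,1;2), x = 8/9). Its exact value is (9/88) * ln(1/9).

Key observation: from the first term -1/11: the lower running product (prefactor -1/11) is a rising factorial.
Term ratio: r(k) = (8/9) * (k+1) (k+1) / [(k+2) (k+1)] ; factor over Q: parameters, x = (8/9), and C = -1/11.


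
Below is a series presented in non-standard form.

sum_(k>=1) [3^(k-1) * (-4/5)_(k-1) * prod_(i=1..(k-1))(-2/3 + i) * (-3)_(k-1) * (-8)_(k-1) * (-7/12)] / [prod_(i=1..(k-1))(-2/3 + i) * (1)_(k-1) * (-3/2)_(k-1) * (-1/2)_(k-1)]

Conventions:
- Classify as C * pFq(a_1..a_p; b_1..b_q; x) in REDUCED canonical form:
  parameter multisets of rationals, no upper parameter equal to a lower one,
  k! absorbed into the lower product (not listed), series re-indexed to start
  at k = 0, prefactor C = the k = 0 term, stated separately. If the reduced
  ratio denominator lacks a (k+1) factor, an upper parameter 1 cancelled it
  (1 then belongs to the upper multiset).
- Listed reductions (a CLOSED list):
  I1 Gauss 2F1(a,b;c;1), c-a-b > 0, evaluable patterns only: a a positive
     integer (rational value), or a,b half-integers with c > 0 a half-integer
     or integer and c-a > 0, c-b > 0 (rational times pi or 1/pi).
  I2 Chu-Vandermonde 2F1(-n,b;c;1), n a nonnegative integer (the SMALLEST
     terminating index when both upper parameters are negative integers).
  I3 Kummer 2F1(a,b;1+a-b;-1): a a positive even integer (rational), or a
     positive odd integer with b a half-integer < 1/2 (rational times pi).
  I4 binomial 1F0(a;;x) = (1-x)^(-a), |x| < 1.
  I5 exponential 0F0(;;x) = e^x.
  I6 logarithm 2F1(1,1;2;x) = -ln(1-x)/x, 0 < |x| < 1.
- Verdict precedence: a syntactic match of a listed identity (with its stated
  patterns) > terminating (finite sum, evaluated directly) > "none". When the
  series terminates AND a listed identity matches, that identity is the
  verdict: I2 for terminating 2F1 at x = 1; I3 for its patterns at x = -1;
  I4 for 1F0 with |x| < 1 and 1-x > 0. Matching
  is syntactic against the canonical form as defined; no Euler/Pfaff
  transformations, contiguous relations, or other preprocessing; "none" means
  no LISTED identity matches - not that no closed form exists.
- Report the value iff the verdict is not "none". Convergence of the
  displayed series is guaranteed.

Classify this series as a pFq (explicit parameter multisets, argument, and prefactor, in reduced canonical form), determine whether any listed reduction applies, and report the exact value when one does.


This is -7/12 * 3F2(-8, -3, -4/5; -3/2, -1/2; 3) in reduced canonical form. Verdict: terminating - the sum ends at index 3 because -3 is a negative integer; exact evaluation follows. Value: -11900651/1500.

Key observation: t_0 = -7/12 here, and the parameter 1/3 appears in both the upper and lower lists and cancels.
Ratio: r(k) = 3 * (k-8) (k-3) (k-4/5) / [(k-3/2) (k-1/2) (k+1)] - rational in k. x = 3; t_0 = -7/12; negate the roots.


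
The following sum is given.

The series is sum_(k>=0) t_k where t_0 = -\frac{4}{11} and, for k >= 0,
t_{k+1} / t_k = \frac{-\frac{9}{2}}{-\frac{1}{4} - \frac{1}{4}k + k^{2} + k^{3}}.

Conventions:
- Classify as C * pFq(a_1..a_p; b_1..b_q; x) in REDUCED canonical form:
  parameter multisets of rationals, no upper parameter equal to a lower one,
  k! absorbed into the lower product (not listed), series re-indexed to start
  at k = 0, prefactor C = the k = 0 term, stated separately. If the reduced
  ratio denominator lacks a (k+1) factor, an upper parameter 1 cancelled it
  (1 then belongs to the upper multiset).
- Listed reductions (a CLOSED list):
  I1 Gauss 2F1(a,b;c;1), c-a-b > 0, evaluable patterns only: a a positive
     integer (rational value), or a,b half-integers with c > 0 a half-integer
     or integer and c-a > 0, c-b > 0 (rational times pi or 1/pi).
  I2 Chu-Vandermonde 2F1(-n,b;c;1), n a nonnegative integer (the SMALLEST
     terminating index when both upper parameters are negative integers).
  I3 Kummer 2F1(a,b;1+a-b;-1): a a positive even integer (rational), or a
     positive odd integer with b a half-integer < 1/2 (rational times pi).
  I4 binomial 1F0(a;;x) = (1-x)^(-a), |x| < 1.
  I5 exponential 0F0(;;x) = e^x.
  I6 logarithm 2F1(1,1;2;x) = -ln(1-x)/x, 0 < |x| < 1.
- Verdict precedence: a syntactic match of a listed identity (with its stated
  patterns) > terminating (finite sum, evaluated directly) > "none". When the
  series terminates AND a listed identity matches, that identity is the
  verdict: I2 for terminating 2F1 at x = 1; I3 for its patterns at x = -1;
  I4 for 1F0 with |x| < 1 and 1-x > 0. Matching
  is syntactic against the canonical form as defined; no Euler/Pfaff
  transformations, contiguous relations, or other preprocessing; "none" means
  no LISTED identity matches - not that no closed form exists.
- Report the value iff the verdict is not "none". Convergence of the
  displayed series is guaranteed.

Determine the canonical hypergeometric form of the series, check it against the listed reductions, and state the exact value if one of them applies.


At argument -\frac{9}{2}: a 0F2 with upper {-}, lower {-\frac{1}{2}, \frac{1}{2}}, scaled by C = -\frac{4}{11}. Verdict: none - at argument -\frac{9}{2} the multisets {-} ; {-\frac{1}{2}, \frac{1}{2}} match no listed identity.

The tell: with t_0 = -\frac{4}{11}, the expanded ratio factors over Q; prefactor -4/11, roots give parameters.
Term ratio: r(k) = -\frac{9}{2} * 1 / [(k-\frac{1}{2}) (k+\frac{1}{2}) (k+1)] - rational; roots negated = parameters, x = -\frac{9}{2}, C = -\frac{4}{11}.


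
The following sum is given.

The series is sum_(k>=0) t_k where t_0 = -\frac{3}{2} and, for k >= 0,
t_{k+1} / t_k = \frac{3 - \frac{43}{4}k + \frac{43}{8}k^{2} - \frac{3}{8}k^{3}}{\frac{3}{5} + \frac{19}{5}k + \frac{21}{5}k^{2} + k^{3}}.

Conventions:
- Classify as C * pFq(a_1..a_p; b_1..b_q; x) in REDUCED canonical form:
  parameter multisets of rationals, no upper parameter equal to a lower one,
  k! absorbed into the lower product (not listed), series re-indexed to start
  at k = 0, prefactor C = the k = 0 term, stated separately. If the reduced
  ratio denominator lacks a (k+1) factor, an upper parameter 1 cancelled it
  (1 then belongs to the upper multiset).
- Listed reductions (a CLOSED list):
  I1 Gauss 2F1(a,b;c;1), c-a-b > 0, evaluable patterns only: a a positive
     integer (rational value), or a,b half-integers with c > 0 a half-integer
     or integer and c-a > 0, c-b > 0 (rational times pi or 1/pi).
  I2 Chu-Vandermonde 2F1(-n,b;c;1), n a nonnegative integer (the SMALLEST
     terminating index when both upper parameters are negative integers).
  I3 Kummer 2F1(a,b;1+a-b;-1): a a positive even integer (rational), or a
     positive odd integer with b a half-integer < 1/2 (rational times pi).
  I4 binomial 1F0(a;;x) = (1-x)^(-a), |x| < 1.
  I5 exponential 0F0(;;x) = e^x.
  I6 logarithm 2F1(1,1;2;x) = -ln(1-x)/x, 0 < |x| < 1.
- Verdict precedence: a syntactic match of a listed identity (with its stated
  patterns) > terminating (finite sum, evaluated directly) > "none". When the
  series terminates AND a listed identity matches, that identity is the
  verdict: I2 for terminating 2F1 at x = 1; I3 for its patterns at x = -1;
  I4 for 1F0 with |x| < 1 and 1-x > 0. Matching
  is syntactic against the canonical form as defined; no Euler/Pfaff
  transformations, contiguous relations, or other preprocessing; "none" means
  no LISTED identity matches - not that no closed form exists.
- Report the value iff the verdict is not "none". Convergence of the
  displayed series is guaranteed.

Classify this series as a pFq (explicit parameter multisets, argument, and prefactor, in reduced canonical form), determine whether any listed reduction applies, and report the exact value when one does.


With C = -\frac{3}{2}: the canonical form is 3F2(-12, -2, -\frac{1}{3}; \frac{1}{5}, 3; -\frac{3}{8}). Verdict: terminating. With -2 upstairs the series is a 3-term polynomial sum; evaluated term by term. Sum: -\frac{877}{128}.

The tell: with t_0 = -\frac{3}{2}, roots of the ratio polynomials (C = -3/2, x = -3/8) are the negated parameters.
Adjacent-term ratio: r(k) = -\frac{3}{8} * (k-12) (k-2) (k-\frac{1}{3}) / [(k+\frac{1}{5}) (k+3) (k+1)] - rational in k. x = -\frac{3}{8}; t_0 = -\frac{3}{2}; negate the roots.


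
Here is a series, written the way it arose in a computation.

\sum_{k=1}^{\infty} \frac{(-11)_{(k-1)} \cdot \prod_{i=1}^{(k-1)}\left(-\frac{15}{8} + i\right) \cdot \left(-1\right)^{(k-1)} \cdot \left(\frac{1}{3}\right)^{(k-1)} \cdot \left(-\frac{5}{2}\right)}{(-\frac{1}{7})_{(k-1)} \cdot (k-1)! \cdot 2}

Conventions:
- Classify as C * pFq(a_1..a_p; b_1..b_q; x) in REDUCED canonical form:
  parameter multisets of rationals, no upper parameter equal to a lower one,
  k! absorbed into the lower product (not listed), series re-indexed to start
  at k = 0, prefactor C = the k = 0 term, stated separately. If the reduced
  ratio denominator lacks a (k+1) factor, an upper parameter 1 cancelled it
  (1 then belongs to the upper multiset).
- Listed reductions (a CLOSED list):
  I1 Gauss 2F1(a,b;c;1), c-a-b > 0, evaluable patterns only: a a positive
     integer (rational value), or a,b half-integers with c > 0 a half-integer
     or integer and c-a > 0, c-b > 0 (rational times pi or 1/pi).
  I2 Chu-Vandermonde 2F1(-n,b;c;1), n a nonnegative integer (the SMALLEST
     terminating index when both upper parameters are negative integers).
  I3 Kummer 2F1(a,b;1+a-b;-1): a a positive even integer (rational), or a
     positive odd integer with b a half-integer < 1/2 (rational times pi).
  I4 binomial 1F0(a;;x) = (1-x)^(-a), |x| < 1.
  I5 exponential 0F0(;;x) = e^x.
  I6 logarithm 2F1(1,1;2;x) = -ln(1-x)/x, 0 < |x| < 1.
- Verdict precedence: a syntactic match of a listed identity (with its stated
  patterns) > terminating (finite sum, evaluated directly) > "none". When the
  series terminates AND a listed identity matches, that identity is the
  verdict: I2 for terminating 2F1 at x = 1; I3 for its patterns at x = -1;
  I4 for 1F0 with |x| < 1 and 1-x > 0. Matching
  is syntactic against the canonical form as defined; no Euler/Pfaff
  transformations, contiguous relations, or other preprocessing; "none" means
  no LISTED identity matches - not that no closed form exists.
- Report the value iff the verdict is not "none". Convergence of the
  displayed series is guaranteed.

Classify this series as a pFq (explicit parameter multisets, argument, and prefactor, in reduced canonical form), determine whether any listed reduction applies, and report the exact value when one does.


Prefactor -\frac{5}{4}, argument -\frac{1}{3}: 2F1 with upper {-11, -\frac{7}{8}} over lower {-\frac{1}{7}}. Verdict: terminating - the sum ends at index 11 because -11 is a negative integer; exact evaluation follows. Exact value: -\frac{11276718855716792552875375}{259973453095532853460992}.

Key observation: from the first term -\frac{5}{4}: the running product (C = -5/4) telescopes to a rising factorial.
Consecutive-term ratio: r(k) = -\frac{1}{3} * (k-11) (k-\frac{7}{8}) / [(k-\frac{1}{7}) (k+1)] - rational; roots negated = parameters, x = -\frac{1}{3}, C = -\frac{5}{4}.


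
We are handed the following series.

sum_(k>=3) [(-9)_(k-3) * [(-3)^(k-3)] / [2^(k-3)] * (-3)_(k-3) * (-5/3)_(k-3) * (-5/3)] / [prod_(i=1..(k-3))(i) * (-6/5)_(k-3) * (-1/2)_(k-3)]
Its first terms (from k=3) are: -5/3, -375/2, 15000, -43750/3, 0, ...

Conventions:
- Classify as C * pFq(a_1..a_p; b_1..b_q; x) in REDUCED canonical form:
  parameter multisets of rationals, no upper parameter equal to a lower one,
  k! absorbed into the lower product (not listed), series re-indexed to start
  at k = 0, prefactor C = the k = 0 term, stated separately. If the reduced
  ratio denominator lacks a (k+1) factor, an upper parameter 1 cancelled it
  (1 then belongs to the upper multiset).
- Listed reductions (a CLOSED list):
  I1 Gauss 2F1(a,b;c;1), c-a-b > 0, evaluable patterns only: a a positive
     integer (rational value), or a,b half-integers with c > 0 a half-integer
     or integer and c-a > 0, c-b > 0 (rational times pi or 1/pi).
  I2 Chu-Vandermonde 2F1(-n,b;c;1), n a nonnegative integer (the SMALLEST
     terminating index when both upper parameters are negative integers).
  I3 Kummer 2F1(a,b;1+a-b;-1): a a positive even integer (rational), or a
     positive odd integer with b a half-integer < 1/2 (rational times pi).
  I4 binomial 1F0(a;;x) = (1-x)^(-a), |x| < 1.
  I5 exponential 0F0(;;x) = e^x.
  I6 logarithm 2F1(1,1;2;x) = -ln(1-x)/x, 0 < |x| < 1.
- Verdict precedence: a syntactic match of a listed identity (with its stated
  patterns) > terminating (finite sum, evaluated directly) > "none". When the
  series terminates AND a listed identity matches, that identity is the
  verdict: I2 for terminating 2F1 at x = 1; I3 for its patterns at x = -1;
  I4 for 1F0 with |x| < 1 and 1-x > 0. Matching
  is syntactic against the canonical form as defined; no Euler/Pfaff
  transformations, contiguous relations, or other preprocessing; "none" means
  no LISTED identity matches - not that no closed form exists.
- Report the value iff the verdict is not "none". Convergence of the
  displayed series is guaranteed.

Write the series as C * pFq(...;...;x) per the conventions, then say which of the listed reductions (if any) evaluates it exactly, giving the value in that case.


Key step: t_0 = -5/3 here, and the two k-th powers (C = -5/3, x = -3/2) combine into one argument.
Adjacent-term ratio: r(k) = (-3/2) * (k-9) (k-3) (k-5/3) / [(k-6/5) (k-1/2) (k+1)] - rational in k, leading ratio (-3/2); with t_0 = -5/3, classification follows.

The series (x = -3/2) is 3F2: upper {-9, -3, -5/3}, lower {-6/5, -1/2}, prefactor -5/3. Verdict: terminating. With -3 upstairs the series is a 4-term polynomial sum; evaluated term by term. Exact value: 455/2.


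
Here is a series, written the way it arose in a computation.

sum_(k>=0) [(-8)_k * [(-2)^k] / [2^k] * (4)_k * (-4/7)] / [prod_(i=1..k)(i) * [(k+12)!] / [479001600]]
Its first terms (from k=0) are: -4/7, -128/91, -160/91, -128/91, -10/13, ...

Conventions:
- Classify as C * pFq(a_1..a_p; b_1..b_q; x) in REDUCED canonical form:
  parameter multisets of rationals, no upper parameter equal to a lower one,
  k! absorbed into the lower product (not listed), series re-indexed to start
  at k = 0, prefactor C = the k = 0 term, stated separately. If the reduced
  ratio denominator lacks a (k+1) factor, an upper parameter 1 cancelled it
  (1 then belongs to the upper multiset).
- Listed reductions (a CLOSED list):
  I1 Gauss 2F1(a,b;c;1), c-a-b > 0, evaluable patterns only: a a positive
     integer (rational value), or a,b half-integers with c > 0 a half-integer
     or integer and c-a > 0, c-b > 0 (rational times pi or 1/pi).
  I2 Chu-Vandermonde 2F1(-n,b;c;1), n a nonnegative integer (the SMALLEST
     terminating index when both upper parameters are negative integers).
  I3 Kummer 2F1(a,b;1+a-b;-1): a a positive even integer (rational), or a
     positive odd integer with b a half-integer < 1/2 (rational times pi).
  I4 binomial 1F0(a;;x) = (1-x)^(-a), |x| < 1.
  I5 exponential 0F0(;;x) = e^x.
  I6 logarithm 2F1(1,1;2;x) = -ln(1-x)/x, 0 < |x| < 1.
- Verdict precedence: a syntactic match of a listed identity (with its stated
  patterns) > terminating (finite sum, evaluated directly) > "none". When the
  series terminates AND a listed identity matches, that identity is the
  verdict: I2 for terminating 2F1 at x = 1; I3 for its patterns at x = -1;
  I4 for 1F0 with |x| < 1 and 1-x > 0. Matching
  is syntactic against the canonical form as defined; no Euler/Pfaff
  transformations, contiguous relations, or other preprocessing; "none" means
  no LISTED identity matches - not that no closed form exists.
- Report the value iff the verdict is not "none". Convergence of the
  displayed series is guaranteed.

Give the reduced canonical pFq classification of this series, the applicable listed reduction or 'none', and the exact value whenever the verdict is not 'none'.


x = -1 here; the reduced form reads 2F1, upper {-8, 4}, lower {13}, C = -4/7. Verdict: the Kummer evaluation I3 fires (x = -1; c = 13 equals 1+a-b for upper {-8, 4}: listed pattern). Sum: -44/7.

Key step: x = (-1) and the two k-th powers (prefactor -4/7) combine into one argument.
Term ratio: r(k) = (-1) * (k-8) (k+4) / [(k+13) (k+1)] - poly over poly, x = (-1) from leading terms; C = -4/7 at k = 0.


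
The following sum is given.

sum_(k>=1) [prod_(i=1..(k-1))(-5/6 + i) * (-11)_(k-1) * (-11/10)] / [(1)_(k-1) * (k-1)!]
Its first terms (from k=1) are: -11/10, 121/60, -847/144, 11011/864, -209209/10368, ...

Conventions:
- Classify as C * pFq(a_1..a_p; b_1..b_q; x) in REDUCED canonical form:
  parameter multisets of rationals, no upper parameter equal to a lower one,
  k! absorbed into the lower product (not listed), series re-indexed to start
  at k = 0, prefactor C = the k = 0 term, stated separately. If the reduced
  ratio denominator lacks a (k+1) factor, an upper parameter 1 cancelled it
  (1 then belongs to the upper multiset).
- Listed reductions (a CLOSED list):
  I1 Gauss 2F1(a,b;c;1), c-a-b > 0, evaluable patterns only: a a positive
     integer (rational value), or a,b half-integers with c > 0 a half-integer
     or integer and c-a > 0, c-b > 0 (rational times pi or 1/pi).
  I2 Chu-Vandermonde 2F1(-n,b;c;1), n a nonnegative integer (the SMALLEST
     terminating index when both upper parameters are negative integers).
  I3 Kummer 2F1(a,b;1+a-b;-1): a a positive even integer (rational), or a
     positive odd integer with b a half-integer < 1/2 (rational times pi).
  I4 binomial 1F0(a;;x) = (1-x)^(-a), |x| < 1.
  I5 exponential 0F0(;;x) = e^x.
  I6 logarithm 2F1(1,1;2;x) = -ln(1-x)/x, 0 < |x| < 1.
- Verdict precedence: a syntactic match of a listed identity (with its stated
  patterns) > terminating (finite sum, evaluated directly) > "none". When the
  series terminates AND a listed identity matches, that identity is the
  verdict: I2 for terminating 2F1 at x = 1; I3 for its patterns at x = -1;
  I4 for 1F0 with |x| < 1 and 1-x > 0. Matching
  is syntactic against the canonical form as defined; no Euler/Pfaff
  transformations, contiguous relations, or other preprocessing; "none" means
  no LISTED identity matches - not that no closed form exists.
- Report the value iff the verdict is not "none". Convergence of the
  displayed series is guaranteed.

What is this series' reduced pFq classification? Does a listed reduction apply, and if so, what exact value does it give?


Structural cue: t_0 = -11/10 here, and the running product (C = -11/10, x = 1) telescopes to a rising factorial.
Term ratio: r(k) = 1 * (k-11) (k+1/6) / [(k+1) (k+1)] - rational; roots negated = parameters, x = 1, C = -11/10.

x = 1 here; the reduced form reads 2F1, upper {-11, 1/6}, lower {1}, C = -11/10. Verdict: Vandermonde's identity (I2) matches (terminating 2F1 at x = 1 with n = 11, b = 1/6, c = 1). Value: -9770580981733/15045919506432.


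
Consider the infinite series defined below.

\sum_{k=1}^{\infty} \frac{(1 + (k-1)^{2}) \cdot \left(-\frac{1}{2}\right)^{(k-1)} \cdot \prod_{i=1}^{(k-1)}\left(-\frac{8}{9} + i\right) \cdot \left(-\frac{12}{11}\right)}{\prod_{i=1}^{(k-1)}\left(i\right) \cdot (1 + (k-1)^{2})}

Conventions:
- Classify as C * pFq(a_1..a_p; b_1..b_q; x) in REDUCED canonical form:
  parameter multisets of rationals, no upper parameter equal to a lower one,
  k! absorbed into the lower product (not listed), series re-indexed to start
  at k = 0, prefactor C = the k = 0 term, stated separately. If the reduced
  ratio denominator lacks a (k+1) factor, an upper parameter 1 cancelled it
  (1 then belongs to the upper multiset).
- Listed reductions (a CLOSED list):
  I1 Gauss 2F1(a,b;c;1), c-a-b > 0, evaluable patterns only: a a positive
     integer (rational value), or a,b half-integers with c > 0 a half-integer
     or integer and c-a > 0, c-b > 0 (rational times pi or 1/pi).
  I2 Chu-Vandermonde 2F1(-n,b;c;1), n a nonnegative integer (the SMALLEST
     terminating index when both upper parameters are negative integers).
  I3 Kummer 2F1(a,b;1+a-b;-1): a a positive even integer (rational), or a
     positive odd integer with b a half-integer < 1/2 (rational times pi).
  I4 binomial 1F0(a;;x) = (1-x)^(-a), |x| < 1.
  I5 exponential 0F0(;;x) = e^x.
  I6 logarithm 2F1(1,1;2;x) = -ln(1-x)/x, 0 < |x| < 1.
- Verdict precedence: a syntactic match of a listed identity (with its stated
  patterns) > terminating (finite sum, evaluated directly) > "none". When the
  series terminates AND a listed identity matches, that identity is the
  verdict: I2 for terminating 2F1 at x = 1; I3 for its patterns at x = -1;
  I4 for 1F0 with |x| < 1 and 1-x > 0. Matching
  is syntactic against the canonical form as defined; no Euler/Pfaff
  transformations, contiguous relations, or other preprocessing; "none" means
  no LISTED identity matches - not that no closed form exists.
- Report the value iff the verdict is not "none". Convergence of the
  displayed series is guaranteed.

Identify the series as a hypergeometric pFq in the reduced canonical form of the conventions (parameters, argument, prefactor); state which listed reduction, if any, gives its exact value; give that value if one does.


With C = -\frac{12}{11}: the canonical form is 1F0(\frac{1}{9}; -; -\frac{1}{2}). Verdict at x = -\frac{1}{2}: the I4 binomial reduction matches (the 1F0 binomial series: exponent -1/9, x = -\frac{1}{2}). Value: \left(-\frac{12}{11}\right) \cdot \left(\frac{3}{2}\right)^{-\frac{1}{9}}.

First insight: with t_0 = -\frac{12}{11}, the running product (prefactor -12/11) telescopes to a rising factorial.
Ratio: r(k) = -\frac{1}{2} * (k+\frac{1}{9}) / [(k+1)] - rational; roots negated = parameters, x = -\frac{1}{2}, C = -\frac{12}{11}.


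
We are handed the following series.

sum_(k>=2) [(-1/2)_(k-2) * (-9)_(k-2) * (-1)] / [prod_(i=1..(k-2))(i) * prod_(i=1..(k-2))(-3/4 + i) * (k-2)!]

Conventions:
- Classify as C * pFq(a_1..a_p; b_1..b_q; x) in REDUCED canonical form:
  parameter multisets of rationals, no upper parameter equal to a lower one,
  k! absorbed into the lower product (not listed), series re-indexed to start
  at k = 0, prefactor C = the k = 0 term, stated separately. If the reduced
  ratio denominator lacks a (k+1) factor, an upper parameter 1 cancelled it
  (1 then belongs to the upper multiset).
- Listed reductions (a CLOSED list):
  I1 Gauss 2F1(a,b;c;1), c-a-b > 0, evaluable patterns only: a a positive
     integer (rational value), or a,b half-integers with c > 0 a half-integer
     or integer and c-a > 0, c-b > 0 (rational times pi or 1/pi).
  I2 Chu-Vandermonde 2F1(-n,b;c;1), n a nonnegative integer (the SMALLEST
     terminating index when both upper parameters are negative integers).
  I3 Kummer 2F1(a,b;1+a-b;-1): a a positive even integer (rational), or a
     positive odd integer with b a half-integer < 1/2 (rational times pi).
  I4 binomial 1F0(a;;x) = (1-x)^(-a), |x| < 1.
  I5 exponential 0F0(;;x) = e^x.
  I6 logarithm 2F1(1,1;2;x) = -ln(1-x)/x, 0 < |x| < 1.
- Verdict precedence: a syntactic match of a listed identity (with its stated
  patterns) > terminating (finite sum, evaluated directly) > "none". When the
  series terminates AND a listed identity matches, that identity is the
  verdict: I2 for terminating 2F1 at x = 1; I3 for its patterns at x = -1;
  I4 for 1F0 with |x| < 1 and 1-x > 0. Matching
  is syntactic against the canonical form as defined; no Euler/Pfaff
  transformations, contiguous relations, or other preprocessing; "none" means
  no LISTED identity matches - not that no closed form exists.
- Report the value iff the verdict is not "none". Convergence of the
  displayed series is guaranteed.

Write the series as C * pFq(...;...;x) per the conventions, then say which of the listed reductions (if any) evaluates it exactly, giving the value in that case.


This is -1 * 2F2(-9, -1/2; 1/4, 1; 1) in reduced canonical form. Verdict: terminating (-9 upstairs). 10 nonzero terms in all; added directly. Value: -4649377067/454237875.

The tell: from the first term -1: the denominator's factorial ratio (C = -1, x = 1) is a lower Pochhammer.
Ratio: r(k) = 1 * (k-9) (k-1/2) / [(k+1/4) (k+1) (k+1)] ; factor over Q: parameters, x = 1, and C = -1.


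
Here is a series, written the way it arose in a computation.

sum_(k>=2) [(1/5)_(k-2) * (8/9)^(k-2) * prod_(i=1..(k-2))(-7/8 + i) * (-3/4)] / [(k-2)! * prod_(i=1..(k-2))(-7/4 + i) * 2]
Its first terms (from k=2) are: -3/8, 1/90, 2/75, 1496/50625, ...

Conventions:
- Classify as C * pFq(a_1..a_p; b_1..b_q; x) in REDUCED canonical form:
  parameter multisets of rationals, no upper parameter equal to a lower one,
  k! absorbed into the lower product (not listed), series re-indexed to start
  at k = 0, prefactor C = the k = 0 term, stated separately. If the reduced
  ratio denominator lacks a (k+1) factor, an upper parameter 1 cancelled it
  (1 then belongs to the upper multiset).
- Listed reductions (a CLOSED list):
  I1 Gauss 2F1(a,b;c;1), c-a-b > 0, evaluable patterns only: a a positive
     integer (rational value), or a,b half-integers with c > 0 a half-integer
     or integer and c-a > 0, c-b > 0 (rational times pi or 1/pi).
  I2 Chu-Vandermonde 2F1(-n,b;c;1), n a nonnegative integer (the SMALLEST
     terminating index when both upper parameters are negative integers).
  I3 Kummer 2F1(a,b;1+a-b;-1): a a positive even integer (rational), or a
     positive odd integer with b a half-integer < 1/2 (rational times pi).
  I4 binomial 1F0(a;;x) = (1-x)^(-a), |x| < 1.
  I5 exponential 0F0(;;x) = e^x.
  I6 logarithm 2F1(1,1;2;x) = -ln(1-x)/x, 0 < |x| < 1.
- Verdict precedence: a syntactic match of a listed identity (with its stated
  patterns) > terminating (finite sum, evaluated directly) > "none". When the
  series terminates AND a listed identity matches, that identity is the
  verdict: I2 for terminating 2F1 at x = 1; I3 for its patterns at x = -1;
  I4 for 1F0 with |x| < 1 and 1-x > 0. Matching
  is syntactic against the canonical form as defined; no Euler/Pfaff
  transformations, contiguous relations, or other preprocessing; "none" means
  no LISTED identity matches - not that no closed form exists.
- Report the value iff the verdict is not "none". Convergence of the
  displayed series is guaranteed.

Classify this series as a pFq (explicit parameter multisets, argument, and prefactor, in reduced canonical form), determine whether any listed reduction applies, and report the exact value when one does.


Canonical form: C = -3/8 times 2F1 with upper {1/8, 1/5}, lower {-3/4}, x = 8/9. Verdict: none. Every listed pattern misses the 2F1 form at 8/9, upper {1/8, 1/5}.

Structural cue: x = (8/9) and the lower running product (C = -3/8) is a rising factorial.
Term ratio: r(k) = (8/9) * (k+1/8) (k+1/5) / [(k-3/4) (k+1)] ; factor over Q: parameters, x = (8/9), and C = -3/8.
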